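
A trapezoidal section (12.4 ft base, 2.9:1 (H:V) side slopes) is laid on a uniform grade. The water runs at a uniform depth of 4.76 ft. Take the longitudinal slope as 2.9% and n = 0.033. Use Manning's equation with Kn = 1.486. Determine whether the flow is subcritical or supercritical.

supercritical

With bottom width b = 12.4 ft and side slope z = 2.9: A = (b + zy)y = (12.4 + 2.9×4.76)×4.76 = 124.7 ft²; P = b + 2y√(1+z²) = 12.4 + 2×4.76×3.068 = 41.6 ft.
Hydraulic radius R = A/P = 124.7/41.6 = 2.998 ft.
V = (1.486/n) R^(2/3) √S = (1.486/0.033) × 2.998^(2/3) × √0.029 = 15.94 ft/s. Hydraulic depth D_h = A/T = 124.7/40.01 = 3.118 ft.
Froude number Fr = V/√(g·D_h) = 15.94/√(32.2×3.118) = 1.59, which is greater than 1, so the flow is supercritical.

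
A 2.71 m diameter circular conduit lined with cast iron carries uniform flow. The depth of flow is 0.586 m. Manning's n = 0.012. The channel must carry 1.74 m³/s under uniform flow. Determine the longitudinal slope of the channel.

S = 0.0021

For a circular section of diameter D = 2.71 m at depth y = 0.586 m, the central angle is θ = 2 arccos(1 − 2y/D) = 1.935 rad. Then A = (D²/8)(θ − sin θ) = 0.918 m² and P = Dθ/2 = 2.621 m.
Hydraulic radius R = A/P = 0.918/2.621 = 0.3502 m.
From Manning's equation, S = [nQ / (1 A R^(2/3))]² = [0.012 × 1.74 / (1 × 0.918 × 0.3502^(2/3))]² = 0.0021.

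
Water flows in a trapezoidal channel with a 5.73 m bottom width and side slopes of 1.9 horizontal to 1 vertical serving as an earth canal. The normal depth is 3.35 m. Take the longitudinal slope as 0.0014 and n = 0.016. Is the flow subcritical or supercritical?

With bottom width b = 5.73 m and side slope z = 1.9: A = (b + zy)y = (5.73 + 1.9×3.35)×3.35 = 40.52 m²; P = b + 2y√(1+z²) = 5.73 + 2×3.35×2.147 = 20.12 m.
Hydraulic radius R = A/P = 40.52/20.12 = 2.014 m.
V = (1/n) R^(2/3) √S = (1/0.016) × 2.014^(2/3) × √0.0014 = 3.73 m/s. Hydraulic depth D_h = A/T = 40.52/18.46 = 2.195 m.
Froude number Fr = V/√(g·D_h) = 3.73/√(9.81×2.195) = 0.804, which is less than 1, so the flow is subcritical.

subcritical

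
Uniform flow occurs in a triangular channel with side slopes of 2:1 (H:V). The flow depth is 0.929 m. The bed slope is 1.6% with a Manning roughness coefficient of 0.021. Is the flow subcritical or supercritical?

For a triangular section with side slope z = 2: A = zy² = 2×0.929² = 1.726 m²; P = 2y√(1+z²) = 2×0.929×2.236 = 4.155 m.
Hydraulic radius R = A/P = 1.726/4.155 = 0.4155 m.
V = (1/n) R^(2/3) √S = (1/0.021) × 0.4155^(2/3) × √0.016 = 3.354 m/s. Hydraulic depth D_h = A/T = 1.726/3.716 = 0.4645 m.
Froude number Fr = V/√(g·D_h) = 3.354/√(9.81×0.4645) = 1.57, which is greater than 1, so the flow is supercritical.

supercritical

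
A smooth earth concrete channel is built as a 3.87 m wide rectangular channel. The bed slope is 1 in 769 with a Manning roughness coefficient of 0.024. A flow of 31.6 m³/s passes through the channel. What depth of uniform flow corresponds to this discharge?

Manning's equation rearranged: A R^(2/3) = nQ / (1·√S) = 0.024 × 31.6 / (√0.0013) = 21.03.
Trying y = 3.34 m: A R^(2/3) = 14.8 — short.
Trying y = 5.43 m: A R^(2/3) = 26.63 — over.
Trying y = 4.45 m: A R^(2/3) = 21.02 — ≈ 21.03.

y_n = 4.45 m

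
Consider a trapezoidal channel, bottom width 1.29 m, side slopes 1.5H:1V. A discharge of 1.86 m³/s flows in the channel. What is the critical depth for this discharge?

At critical depth, Q² T / (g A³) = 1, i.e. A³/T = Q²/g = 1.86²/9.81 = 0.3527.
Try y = 0.594 m: A³/T = 0.7078 — high.
Try y = 0.339 m: A³/T = 0.09824 — low.
Try y = 0.489 m: A³/T = 0.3514 — close enough.

y_c = 0.489 m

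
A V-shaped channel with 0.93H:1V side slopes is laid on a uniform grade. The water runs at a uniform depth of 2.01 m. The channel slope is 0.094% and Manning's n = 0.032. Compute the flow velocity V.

V = 0.744 m/s

For a triangular section with side slope z = 0.93: A = zy² = 0.93×2.01² = 3.757 m²; P = 2y√(1+z²) = 2×2.01×1.366 = 5.49 m.
Hydraulic radius R = A/P = 3.757/5.49 = 0.6844 m.
From Manning's equation, V = (1/n) R^(2/3) S^(1/2) = (1/0.032) × 0.6844^(2/3) × 0.00094^(1/2) = 0.744 m/s.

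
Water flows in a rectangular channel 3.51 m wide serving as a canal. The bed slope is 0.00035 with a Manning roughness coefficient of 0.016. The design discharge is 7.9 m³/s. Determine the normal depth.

y_n = 2.01 m

Manning's equation rearranged: A R^(2/3) = nQ / (1·√S) = 0.016 × 7.9 / (√0.00035) = 6.756.
At y = 2.24 m: A R^(2/3) = 7.778 — high.
At y = 2.01 m: A R^(2/3) = 6.755 — close enough.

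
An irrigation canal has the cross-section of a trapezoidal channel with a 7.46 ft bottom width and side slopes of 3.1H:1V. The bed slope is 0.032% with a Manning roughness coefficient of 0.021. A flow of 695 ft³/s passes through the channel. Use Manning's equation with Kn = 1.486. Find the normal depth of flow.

Manning's equation rearranged: A R^(2/3) = nQ / (1.486·√S) = 0.021 × 695 / (1.486 × √0.00032) = 549.
Try y = 8.89 ft: A R^(2/3) = 881.2 — high.
Try y = 6.43 ft: A R^(2/3) = 411.4 — low.
Try y = 7.28 ft: A R^(2/3) = 549.3 — close enough.

y_n = 7.28 ft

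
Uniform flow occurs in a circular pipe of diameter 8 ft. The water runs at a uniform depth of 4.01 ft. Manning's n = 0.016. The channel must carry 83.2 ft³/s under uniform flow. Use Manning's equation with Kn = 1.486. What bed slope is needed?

For a circular section of diameter D = 8 ft at depth y = 4.01 ft, the central angle is θ = 2 arccos(1 − 2y/D) = 3.147 rad. Then A = (D²/8)(θ − sin θ) = 25.21 ft² and P = Dθ/2 = 12.59 ft.
Hydraulic radius R = A/P = 25.21/12.59 = 2.003 ft.
From Manning's equation, S = [nQ / (1.486 A R^(2/3))]² = [0.016 × 83.2 / (1.486 × 25.21 × 2.003^(2/3))]² = 0.0005.

S = 0.0005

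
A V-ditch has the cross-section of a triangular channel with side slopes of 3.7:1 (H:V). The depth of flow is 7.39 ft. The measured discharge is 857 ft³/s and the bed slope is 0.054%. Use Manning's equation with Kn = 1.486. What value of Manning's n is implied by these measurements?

For a triangular section with side slope z = 3.7: A = zy² = 3.7×7.39² = 202.1 ft²; P = 2y√(1+z²) = 2×7.39×3.833 = 56.65 ft.
Hydraulic radius R = A/P = 202.1/56.65 = 3.567 ft.
Rearranging Manning's equation: n = (1.486/Q) A R^(2/3) S^(1/2) = (1.486/857) × 202.1 × 3.567^(2/3) × √0.00054 = 0.019.

n = 0.019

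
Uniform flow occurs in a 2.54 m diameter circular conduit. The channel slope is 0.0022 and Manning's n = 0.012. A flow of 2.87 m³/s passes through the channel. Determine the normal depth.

y_n = 0.763 m

Manning's equation rearranged: A R^(2/3) = nQ / (1·√S) = 0.012 × 2.87 / (√0.0022) = 0.7343.
Try y = 0.532 m: A R^(2/3) = 0.3599 — low.
Try y = 0.763 m: A R^(2/3) = 0.7349 — ≈ 0.7343.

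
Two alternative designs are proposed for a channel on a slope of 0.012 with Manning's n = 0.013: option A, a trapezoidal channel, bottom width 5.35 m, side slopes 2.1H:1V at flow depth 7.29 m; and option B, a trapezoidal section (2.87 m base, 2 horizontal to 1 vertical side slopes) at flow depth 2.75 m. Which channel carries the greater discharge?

channel A

Channel A: With bottom width b = 5.35 m and side slope z = 2.1: A = (b + zy)y = (5.35 + 2.1×7.29)×7.29 = 150.6 m²; P = b + 2y√(1+z²) = 5.35 + 2×7.29×2.326 = 39.26 m. Hydraulic radius R = A/P = 150.6/39.26 = 3.836 m. Q_A = (1/0.013)·150.6·3.836^(2/3)·√0.012 = 3110 m³/s.
Channel B: With bottom width b = 2.87 m and side slope z = 2: A = (b + zy)y = (2.87 + 2×2.75)×2.75 = 23.02 m²; P = b + 2y√(1+z²) = 2.87 + 2×2.75×2.236 = 15.17 m. Hydraulic radius R = A/P = 23.02/15.17 = 1.517 m. Q_B = (1/0.013)·23.02·1.517^(2/3)·√0.012 = 256.1 m³/s.
Q_A = 3110 m³/s vs Q_B = 256.1 m³/s, so channel A carries more.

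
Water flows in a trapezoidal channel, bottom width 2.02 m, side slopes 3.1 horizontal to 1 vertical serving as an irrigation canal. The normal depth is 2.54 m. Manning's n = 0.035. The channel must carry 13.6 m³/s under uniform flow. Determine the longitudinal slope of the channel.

With bottom width b = 2.02 m and side slope z = 3.1: A = (b + zy)y = (2.02 + 3.1×2.54)×2.54 = 25.13 m²; P = b + 2y√(1+z²) = 2.02 + 2×2.54×3.257 = 18.57 m.
Hydraulic radius R = A/P = 25.13/18.57 = 1.354 m.
From Manning's equation, S = [nQ / (1 A R^(2/3))]² = [0.035 × 13.6 / (1 × 25.13 × 1.354^(2/3))]² = 0.00024.

S = 0.00024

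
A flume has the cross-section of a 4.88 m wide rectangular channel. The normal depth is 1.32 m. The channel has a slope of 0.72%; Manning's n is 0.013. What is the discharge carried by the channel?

Flow area A = b·y = 4.88 × 1.32 = 6.442 m². Wetted perimeter P = b + 2y = 4.88 + 2×1.32 = 7.52 m.
Hydraulic radius R = A/P = 6.442/7.52 = 0.8566 m.
Manning's equation: Q = (1/n) A R^(2/3) S^(1/2) = (1/0.013) × 6.442 × 0.8566^(2/3) × 0.0072^(1/2) = 37.9 m³/s.

Q = 37.9 m³/s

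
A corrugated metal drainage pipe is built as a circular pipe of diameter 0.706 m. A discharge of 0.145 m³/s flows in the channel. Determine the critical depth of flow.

y_c = 0.233 m

At critical depth, Q² T / (g A³) = 1, i.e. A³/T = Q²/g = 0.145²/9.81 = 0.002143.
At y = 0.279 m: A³/T = 0.004314 — high.
At y = 0.182 m: A³/T = 0.0008263 — low.
At y = 0.233 m: A³/T = 0.002155 — close enough.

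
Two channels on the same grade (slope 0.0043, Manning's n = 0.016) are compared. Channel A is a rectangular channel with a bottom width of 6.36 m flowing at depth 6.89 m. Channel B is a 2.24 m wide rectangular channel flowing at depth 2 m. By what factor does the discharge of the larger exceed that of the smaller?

Channel A: Flow area A = b·y = 6.36 × 6.89 = 43.82 m². Wetted perimeter P = b + 2y = 6.36 + 2×6.89 = 20.14 m. Hydraulic radius R = A/P = 43.82/20.14 = 2.176 m. Q_A = (1/0.016)·43.82·2.176^(2/3)·√0.0043 = 301.6 m³/s.
Channel B: Flow area A = b·y = 2.24 × 2 = 4.48 m². Wetted perimeter P = b + 2y = 2.24 + 2×2 = 6.24 m. Hydraulic radius R = A/P = 4.48/6.24 = 0.7179 m. Q_B = (1/0.016)·4.48·0.7179^(2/3)·√0.0043 = 14.72 m³/s.
The larger discharge is 301.6 m³/s and the smaller is 14.72 m³/s; the ratio is 20.5.

20.5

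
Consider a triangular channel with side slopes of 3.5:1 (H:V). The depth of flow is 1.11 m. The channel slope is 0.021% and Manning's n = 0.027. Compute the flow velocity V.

V = 0.353 m/s

For a triangular section with side slope z = 3.5: A = zy² = 3.5×1.11² = 4.312 m²; P = 2y√(1+z²) = 2×1.11×3.64 = 8.081 m.
Hydraulic radius R = A/P = 4.312/8.081 = 0.5336 m.
From Manning's equation, V = (1/n) R^(2/3) S^(1/2) = (1/0.027) × 0.5336^(2/3) × 0.00021^(1/2) = 0.353 m/s.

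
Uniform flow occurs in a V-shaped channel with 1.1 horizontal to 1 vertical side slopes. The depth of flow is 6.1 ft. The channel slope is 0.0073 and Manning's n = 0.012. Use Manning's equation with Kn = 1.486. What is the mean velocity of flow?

V = 18.2 ft/s

For a triangular section with side slope z = 1.1: A = zy² = 1.1×6.1² = 40.93 ft²; P = 2y√(1+z²) = 2×6.1×1.487 = 18.14 ft.
Hydraulic radius R = A/P = 40.93/18.14 = 2.257 ft.
From Manning's equation, V = (1.486/n) R^(2/3) S^(1/2) = (1.486/0.012) × 2.257^(2/3) × 0.0073^(1/2) = 18.2 ft/s.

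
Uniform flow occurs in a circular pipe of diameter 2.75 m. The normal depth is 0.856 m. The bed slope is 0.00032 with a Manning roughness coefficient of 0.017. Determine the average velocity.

V = 0.649 m/s

For a circular section of diameter D = 2.75 m at depth y = 0.856 m, the central angle is θ = 2 arccos(1 − 2y/D) = 2.368 rad. Then A = (D²/8)(θ − sin θ) = 1.577 m² and P = Dθ/2 = 3.255 m.
Hydraulic radius R = A/P = 1.577/3.255 = 0.4845 m.
From Manning's equation, V = (1/n) R^(2/3) S^(1/2) = (1/0.017) × 0.4845^(2/3) × 0.00032^(1/2) = 0.649 m/s.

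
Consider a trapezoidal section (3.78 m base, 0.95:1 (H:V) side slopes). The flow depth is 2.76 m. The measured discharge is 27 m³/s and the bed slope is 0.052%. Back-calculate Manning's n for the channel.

n = 0.02

With bottom width b = 3.78 m and side slope z = 0.95: A = (b + zy)y = (3.78 + 0.95×2.76)×2.76 = 17.67 m²; P = b + 2y√(1+z²) = 3.78 + 2×2.76×1.379 = 11.39 m.
Hydraulic radius R = A/P = 17.67/11.39 = 1.551 m.
Rearranging Manning's equation: n = (1/Q) A R^(2/3) S^(1/2) = (1/27) × 17.67 × 1.551^(2/3) × √0.00052 = 0.02.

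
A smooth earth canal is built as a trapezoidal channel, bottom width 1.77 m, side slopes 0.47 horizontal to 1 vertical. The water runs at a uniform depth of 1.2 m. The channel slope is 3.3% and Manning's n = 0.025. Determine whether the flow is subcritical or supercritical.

supercritical

With bottom width b = 1.77 m and side slope z = 0.47: A = (b + zy)y = (1.77 + 0.47×1.2)×1.2 = 2.801 m²; P = b + 2y√(1+z²) = 1.77 + 2×1.2×1.105 = 4.422 m.
Hydraulic radius R = A/P = 2.801/4.422 = 0.6334 m.
V = (1/n) R^(2/3) √S = (1/0.025) × 0.6334^(2/3) × √0.033 = 5.359 m/s. Hydraulic depth D_h = A/T = 2.801/2.898 = 0.9665 m.
Froude number Fr = V/√(g·D_h) = 5.359/√(9.81×0.9665) = 1.74, which is greater than 1, so the flow is supercritical.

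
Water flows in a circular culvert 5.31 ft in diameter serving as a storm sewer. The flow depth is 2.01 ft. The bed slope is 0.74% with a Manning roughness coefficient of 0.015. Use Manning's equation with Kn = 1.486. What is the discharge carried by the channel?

Q = 69.4 ft³/s

For a circular section of diameter D = 5.31 ft at depth y = 2.01 ft, the central angle is θ = 2 arccos(1 − 2y/D) = 2.651 rad. Then A = (D²/8)(θ − sin θ) = 7.682 ft² and P = Dθ/2 = 7.038 ft.
Hydraulic radius R = A/P = 7.682/7.038 = 1.091 ft.
Manning's equation: Q = (1.486/n) A R^(2/3) S^(1/2) = (1.486/0.015) × 7.682 × 1.091^(2/3) × 0.0074^(1/2) = 69.4 ft³/s.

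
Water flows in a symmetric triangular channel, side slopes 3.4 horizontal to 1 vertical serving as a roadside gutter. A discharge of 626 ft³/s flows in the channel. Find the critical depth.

y_c = 4.62 ft

At critical depth, Q² T / (g A³) = 1, i.e. A³/T = Q²/g = 626²/32.2 = 12170.
At y = 3.35 ft: A³/T = 2439 — low.
At y = 5.53 ft: A³/T = 29890 — high.
At y = 4.62 ft: A³/T = 12170 — close enough.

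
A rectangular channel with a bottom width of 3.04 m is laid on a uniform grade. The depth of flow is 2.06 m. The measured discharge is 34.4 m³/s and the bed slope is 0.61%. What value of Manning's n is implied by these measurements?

Flow area A = b·y = 3.04 × 2.06 = 6.262 m². Wetted perimeter P = b + 2y = 3.04 + 2×2.06 = 7.16 m.
Hydraulic radius R = A/P = 6.262/7.16 = 0.8746 m.
Rearranging Manning's equation: n = (1/Q) A R^(2/3) S^(1/2) = (1/34.4) × 6.262 × 0.8746^(2/3) × √0.0061 = 0.013.

n = 0.013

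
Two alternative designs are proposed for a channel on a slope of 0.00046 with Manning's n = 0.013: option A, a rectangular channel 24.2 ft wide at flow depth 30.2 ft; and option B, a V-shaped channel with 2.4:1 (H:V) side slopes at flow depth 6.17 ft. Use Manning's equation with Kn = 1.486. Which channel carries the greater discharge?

channel A

Channel A: Flow area A = b·y = 24.2 × 30.2 = 730.8 ft². Wetted perimeter P = b + 2y = 24.2 + 2×30.2 = 84.6 ft. Hydraulic radius R = A/P = 730.8/84.6 = 8.639 ft. Q_A = (1.486/0.013)·730.8·8.639^(2/3)·√0.00046 = 7544 ft³/s.
Channel B: For a triangular section with side slope z = 2.4: A = zy² = 2.4×6.17² = 91.37 ft²; P = 2y√(1+z²) = 2×6.17×2.6 = 32.08 ft. Hydraulic radius R = A/P = 91.37/32.08 = 2.848 ft. Q_B = (1.486/0.013)·91.37·2.848^(2/3)·√0.00046 = 450 ft³/s.
Q_A = 7544 ft³/s vs Q_B = 450 ft³/s, so channel A carries more.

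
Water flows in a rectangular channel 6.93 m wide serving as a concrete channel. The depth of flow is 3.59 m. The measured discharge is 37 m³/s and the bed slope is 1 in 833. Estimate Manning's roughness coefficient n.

Flow area A = b·y = 6.93 × 3.59 = 24.88 m². Wetted perimeter P = b + 2y = 6.93 + 2×3.59 = 14.11 m.
Hydraulic radius R = A/P = 24.88/14.11 = 1.763 m.
Rearranging Manning's equation: n = (1/Q) A R^(2/3) S^(1/2) = (1/37) × 24.88 × 1.763^(2/3) × √0.0012 = 0.034.

n = 0.034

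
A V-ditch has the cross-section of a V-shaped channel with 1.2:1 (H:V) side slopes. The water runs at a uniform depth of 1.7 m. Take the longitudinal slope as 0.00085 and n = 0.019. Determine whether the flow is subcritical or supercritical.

subcritical

For a triangular section with side slope z = 1.2: A = zy² = 1.2×1.7² = 3.468 m²; P = 2y√(1+z²) = 2×1.7×1.562 = 5.311 m.
Hydraulic radius R = A/P = 3.468/5.311 = 0.653 m.
V = (1/n) R^(2/3) √S = (1/0.019) × 0.653^(2/3) × √0.00085 = 1.155 m/s. Hydraulic depth D_h = A/T = 3.468/4.08 = 0.85 m.
Froude number Fr = V/√(g·D_h) = 1.155/√(9.81×0.85) = 0.4, which is less than 1, so the flow is subcritical.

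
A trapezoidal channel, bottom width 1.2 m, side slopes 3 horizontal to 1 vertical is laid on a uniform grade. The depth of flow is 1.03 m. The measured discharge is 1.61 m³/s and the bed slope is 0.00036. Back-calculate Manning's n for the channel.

n = 0.0359

With bottom width b = 1.2 m and side slope z = 3: A = (b + zy)y = (1.2 + 3×1.03)×1.03 = 4.419 m²; P = b + 2y√(1+z²) = 1.2 + 2×1.03×3.162 = 7.714 m.
Hydraulic radius R = A/P = 4.419/7.714 = 0.5728 m.
Rearranging Manning's equation: n = (1/Q) A R^(2/3) S^(1/2) = (1/1.61) × 4.419 × 0.5728^(2/3) × √0.00036 = 0.0359.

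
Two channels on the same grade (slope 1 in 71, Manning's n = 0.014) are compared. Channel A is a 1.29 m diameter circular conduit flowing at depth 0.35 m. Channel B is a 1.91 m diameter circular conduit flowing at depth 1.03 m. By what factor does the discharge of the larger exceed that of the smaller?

Channel A: For a circular section of diameter D = 1.29 m at depth y = 0.35 m, the central angle is θ = 2 arccos(1 − 2y/D) = 2.192 rad. Then A = (D²/8)(θ − sin θ) = 0.2867 m² and P = Dθ/2 = 1.414 m. Hydraulic radius R = A/P = 0.2867/1.414 = 0.2028 m. Q_A = (1/0.014)·0.2867·0.2028^(2/3)·√0.01408 = 0.8388 m³/s.
Channel B: For a circular section of diameter D = 1.91 m at depth y = 1.03 m, the central angle is θ = 2 arccos(1 − 2y/D) = 3.299 rad. Then A = (D²/8)(θ − sin θ) = 1.576 m² and P = Dθ/2 = 3.15 m. Hydraulic radius R = A/P = 1.576/3.15 = 0.5002 m. Q_B = (1/0.014)·1.576·0.5002^(2/3)·√0.01408 = 8.416 m³/s.
The larger discharge is 8.416 m³/s and the smaller is 0.8388 m³/s; the ratio is 10.

10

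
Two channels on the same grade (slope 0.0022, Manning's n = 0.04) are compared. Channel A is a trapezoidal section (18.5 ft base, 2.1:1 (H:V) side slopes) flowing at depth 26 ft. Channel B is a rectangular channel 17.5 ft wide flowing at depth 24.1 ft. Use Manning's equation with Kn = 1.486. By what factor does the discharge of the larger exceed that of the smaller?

7.44

Channel A: With bottom width b = 18.5 ft and side slope z = 2.1: A = (b + zy)y = (18.5 + 2.1×26)×26 = 1901 ft²; P = b + 2y√(1+z²) = 18.5 + 2×26×2.326 = 139.4 ft. Hydraulic radius R = A/P = 1901/139.4 = 13.63 ft. Q_A = (1.486/0.04)·1901·13.63^(2/3)·√0.0022 = 18900 ft³/s.
Channel B: Flow area A = b·y = 17.5 × 24.1 = 421.8 ft². Wetted perimeter P = b + 2y = 17.5 + 2×24.1 = 65.7 ft. Hydraulic radius R = A/P = 421.8/65.7 = 6.419 ft. Q_B = (1.486/0.04)·421.8·6.419^(2/3)·√0.0022 = 2538 ft³/s.
The larger discharge is 18900 ft³/s and the smaller is 2538 ft³/s; the ratio is 7.44.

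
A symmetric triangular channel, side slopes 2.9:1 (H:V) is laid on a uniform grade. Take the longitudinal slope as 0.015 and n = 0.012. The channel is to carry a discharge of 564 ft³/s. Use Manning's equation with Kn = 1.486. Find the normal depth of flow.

Manning's equation rearranged: A R^(2/3) = nQ / (1.486·√S) = 0.012 × 564 / (1.486 × √0.015) = 37.19.
At y = 3.79 ft: A R^(2/3) = 61.44 — high.
At y = 2.24 ft: A R^(2/3) = 15.12 — low.
At y = 3.14 ft: A R^(2/3) = 37.2 — ≈ 37.19.

y_n = 3.14 ft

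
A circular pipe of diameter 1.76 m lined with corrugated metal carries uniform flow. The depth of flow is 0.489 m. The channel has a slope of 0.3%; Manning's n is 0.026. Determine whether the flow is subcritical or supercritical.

For a circular section of diameter D = 1.76 m at depth y = 0.489 m, the central angle is θ = 2 arccos(1 − 2y/D) = 2.221 rad. Then A = (D²/8)(θ − sin θ) = 0.5516 m² and P = Dθ/2 = 1.954 m.
Hydraulic radius R = A/P = 0.5516/1.954 = 0.2823 m.
V = (1/n) R^(2/3) √S = (1/0.026) × 0.2823^(2/3) × √0.003 = 0.9065 m/s. Hydraulic depth D_h = A/T = 0.5516/1.577 = 0.3499 m.
Froude number Fr = V/√(g·D_h) = 0.9065/√(9.81×0.3499) = 0.489, which is less than 1, so the flow is subcritical.

subcritical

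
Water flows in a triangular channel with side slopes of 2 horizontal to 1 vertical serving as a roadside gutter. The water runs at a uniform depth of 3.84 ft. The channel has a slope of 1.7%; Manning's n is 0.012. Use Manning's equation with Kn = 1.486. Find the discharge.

For a triangular section with side slope z = 2: A = zy² = 2×3.84² = 29.49 ft²; P = 2y√(1+z²) = 2×3.84×2.236 = 17.17 ft.
Hydraulic radius R = A/P = 29.49/17.17 = 1.717 ft.
Manning's equation: Q = (1.486/n) A R^(2/3) S^(1/2) = (1.486/0.012) × 29.49 × 1.717^(2/3) × 0.017^(1/2) = 683 ft³/s.

Q = 683 ft³/s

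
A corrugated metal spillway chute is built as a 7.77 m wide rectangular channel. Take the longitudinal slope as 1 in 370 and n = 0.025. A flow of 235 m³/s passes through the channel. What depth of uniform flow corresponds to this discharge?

Manning's equation rearranged: A R^(2/3) = nQ / (1·√S) = 0.025 × 235 / (√0.002703) = 113.
Try y = 9.83 m: A R^(2/3) = 151.2 — high.
Try y = 6.17 m: A R^(2/3) = 85.55 — low.
Try y = 7.72 m: A R^(2/3) = 113 — close enough.

y_n = 7.72 m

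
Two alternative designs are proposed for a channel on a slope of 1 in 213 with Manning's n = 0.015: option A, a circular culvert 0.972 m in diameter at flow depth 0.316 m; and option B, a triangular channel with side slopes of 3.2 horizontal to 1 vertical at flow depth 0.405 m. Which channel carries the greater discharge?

channel B

Channel A: For a circular section of diameter D = 0.972 m at depth y = 0.316 m, the central angle is θ = 2 arccos(1 − 2y/D) = 2.427 rad. Then A = (D²/8)(θ − sin θ) = 0.2092 m² and P = Dθ/2 = 1.179 m. Hydraulic radius R = A/P = 0.2092/1.179 = 0.1774 m. Q_A = (1/0.015)·0.2092·0.1774^(2/3)·√0.004695 = 0.3017 m³/s.
Channel B: For a triangular section with side slope z = 3.2: A = zy² = 3.2×0.405² = 0.5249 m²; P = 2y√(1+z²) = 2×0.405×3.353 = 2.716 m. Hydraulic radius R = A/P = 0.5249/2.716 = 0.1933 m. Q_B = (1/0.015)·0.5249·0.1933^(2/3)·√0.004695 = 0.8015 m³/s.
Q_A = 0.3017 m³/s vs Q_B = 0.8015 m³/s, so channel B carries more.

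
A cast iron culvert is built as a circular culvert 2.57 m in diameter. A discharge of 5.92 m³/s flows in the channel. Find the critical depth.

y_c = 1.09 m

At critical depth, Q² T / (g A³) = 1, i.e. A³/T = Q²/g = 5.92²/9.81 = 3.573.
At y = 0.906 m: A³/T = 1.777 — short.
At y = 1.36 m: A³/T = 8.432 — over.
At y = 1.09 m: A³/T = 3.617 — ≈ 3.573.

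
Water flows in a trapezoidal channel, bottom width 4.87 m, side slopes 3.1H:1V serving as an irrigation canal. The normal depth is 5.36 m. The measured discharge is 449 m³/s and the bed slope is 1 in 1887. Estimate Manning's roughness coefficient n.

n = 0.012

With bottom width b = 4.87 m and side slope z = 3.1: A = (b + zy)y = (4.87 + 3.1×5.36)×5.36 = 115.2 m²; P = b + 2y√(1+z²) = 4.87 + 2×5.36×3.257 = 39.79 m.
Hydraulic radius R = A/P = 115.2/39.79 = 2.894 m.
Rearranging Manning's equation: n = (1/Q) A R^(2/3) S^(1/2) = (1/449) × 115.2 × 2.894^(2/3) × √0.0005299 = 0.012.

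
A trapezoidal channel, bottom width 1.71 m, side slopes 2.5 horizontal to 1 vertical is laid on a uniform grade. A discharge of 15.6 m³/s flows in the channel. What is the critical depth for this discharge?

y_c = 1.22 m

At critical depth, Q² T / (g A³) = 1, i.e. A³/T = Q²/g = 15.6²/9.81 = 24.81.
Try y = 1.42 m: A³/T = 47.3 — high.
Try y = 1.02 m: A³/T = 12.05 — low.
Try y = 1.22 m: A³/T = 25.08 — close enough.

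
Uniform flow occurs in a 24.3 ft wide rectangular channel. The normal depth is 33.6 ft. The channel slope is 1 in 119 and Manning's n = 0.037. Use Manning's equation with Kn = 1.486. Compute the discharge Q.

Q = 12900 ft³/s

Flow area A = b·y = 24.3 × 33.6 = 816.5 ft². Wetted perimeter P = b + 2y = 24.3 + 2×33.6 = 91.5 ft.
Hydraulic radius R = A/P = 816.5/91.5 = 8.923 ft.
Manning's equation: Q = (1.486/n) A R^(2/3) S^(1/2) = (1.486/0.037) × 816.5 × 8.923^(2/3) × 0.008403^(1/2) = 12900 ft³/s.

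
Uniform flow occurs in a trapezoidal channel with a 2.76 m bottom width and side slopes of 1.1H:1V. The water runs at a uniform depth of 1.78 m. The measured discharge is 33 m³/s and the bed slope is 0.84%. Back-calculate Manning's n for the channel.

With bottom width b = 2.76 m and side slope z = 1.1: A = (b + zy)y = (2.76 + 1.1×1.78)×1.78 = 8.398 m²; P = b + 2y√(1+z²) = 2.76 + 2×1.78×1.487 = 8.052 m.
Hydraulic radius R = A/P = 8.398/8.052 = 1.043 m.
Rearranging Manning's equation: n = (1/Q) A R^(2/3) S^(1/2) = (1/33) × 8.398 × 1.043^(2/3) × √0.0084 = 0.024.

n = 0.024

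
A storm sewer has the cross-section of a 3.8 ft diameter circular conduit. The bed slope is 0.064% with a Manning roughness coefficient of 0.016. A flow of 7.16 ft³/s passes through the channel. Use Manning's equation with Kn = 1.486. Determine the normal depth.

y_n = 1.37 ft

Manning's equation rearranged: A R^(2/3) = nQ / (1.486·√S) = 0.016 × 7.16 / (1.486 × √0.00064) = 3.047.
Trying y = 1.22 ft: A R^(2/3) = 2.446 — low.
Trying y = 1.37 ft: A R^(2/3) = 3.047 — ≈ 3.047.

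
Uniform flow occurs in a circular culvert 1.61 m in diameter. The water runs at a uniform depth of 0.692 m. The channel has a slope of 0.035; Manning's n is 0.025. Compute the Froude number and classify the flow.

For a circular section of diameter D = 1.61 m at depth y = 0.692 m, the central angle is θ = 2 arccos(1 − 2y/D) = 2.86 rad. Then A = (D²/8)(θ − sin θ) = 0.8366 m² and P = Dθ/2 = 2.302 m.
Hydraulic radius R = A/P = 0.8366/2.302 = 0.3634 m.
V = (1/n) R^(2/3) √S = (1/0.025) × 0.3634^(2/3) × √0.035 = 3.811 m/s. Hydraulic depth D_h = A/T = 0.8366/1.594 = 0.5248 m.
Froude number Fr = V/√(g·D_h) = 3.811/√(9.81×0.5248) = 1.68, which is greater than 1, so the flow is supercritical.

supercritical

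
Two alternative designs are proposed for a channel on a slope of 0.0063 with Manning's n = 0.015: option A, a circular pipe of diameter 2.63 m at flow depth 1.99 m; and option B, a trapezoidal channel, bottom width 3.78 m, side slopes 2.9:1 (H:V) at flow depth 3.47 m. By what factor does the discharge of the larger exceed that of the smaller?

19.6

Channel A: For a circular section of diameter D = 2.63 m at depth y = 1.99 m, the central angle is θ = 2 arccos(1 − 2y/D) = 4.22 rad. Then A = (D²/8)(θ − sin θ) = 4.41 m² and P = Dθ/2 = 5.549 m. Hydraulic radius R = A/P = 4.41/5.549 = 0.7948 m. Q_A = (1/0.015)·4.41·0.7948^(2/3)·√0.0063 = 20.02 m³/s.
Channel B: With bottom width b = 3.78 m and side slope z = 2.9: A = (b + zy)y = (3.78 + 2.9×3.47)×3.47 = 48.04 m²; P = b + 2y√(1+z²) = 3.78 + 2×3.47×3.068 = 25.07 m. Hydraulic radius R = A/P = 48.04/25.07 = 1.916 m. Q_B = (1/0.015)·48.04·1.916^(2/3)·√0.0063 = 392.1 m³/s.
The larger discharge is 392.1 m³/s and the smaller is 20.02 m³/s; the ratio is 19.6.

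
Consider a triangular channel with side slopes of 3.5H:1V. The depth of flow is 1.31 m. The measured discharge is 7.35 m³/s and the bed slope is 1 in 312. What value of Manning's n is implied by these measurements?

For a triangular section with side slope z = 3.5: A = zy² = 3.5×1.31² = 6.006 m²; P = 2y√(1+z²) = 2×1.31×3.64 = 9.537 m.
Hydraulic radius R = A/P = 6.006/9.537 = 0.6298 m.
Rearranging Manning's equation: n = (1/Q) A R^(2/3) S^(1/2) = (1/7.35) × 6.006 × 0.6298^(2/3) × √0.003205 = 0.034.

n = 0.034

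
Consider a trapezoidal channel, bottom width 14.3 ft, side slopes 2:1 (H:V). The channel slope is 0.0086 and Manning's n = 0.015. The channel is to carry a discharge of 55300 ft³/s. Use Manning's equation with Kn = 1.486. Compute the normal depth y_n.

Manning's equation rearranged: A R^(2/3) = nQ / (1.486·√S) = 0.015 × 55300 / (1.486 × √0.0086) = 6019.
At y = 15.3 ft: A R^(2/3) = 2817 — short.
At y = 24.6 ft: A R^(2/3) = 8443 — over.
At y = 21.3 ft: A R^(2/3) = 6017 — close enough.

y_n = 21.3 ft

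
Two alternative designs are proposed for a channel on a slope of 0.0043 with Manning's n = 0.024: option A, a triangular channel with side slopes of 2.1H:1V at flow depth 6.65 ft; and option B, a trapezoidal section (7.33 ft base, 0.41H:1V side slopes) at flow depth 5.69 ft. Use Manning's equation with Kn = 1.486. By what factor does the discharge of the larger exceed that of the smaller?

1.77

Channel A: For a triangular section with side slope z = 2.1: A = zy² = 2.1×6.65² = 92.87 ft²; P = 2y√(1+z²) = 2×6.65×2.326 = 30.94 ft. Hydraulic radius R = A/P = 92.87/30.94 = 3.002 ft. Q_A = (1.486/0.024)·92.87·3.002^(2/3)·√0.0043 = 784.7 ft³/s.
Channel B: With bottom width b = 7.33 ft and side slope z = 0.41: A = (b + zy)y = (7.33 + 0.41×5.69)×5.69 = 54.98 ft²; P = b + 2y√(1+z²) = 7.33 + 2×5.69×1.081 = 19.63 ft. Hydraulic radius R = A/P = 54.98/19.63 = 2.801 ft. Q_B = (1.486/0.024)·54.98·2.801^(2/3)·√0.0043 = 443.6 ft³/s.
The larger discharge is 784.7 ft³/s and the smaller is 443.6 ft³/s; the ratio is 1.77.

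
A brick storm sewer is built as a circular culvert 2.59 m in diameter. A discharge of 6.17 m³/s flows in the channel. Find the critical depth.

y_c = 1.11 m

At critical depth, Q² T / (g A³) = 1, i.e. A³/T = Q²/g = 6.17²/9.81 = 3.881.
Try y = 1.24 m: A³/T = 5.979 — too large.
Try y = 1.11 m: A³/T = 3.914 — ≈ 3.881.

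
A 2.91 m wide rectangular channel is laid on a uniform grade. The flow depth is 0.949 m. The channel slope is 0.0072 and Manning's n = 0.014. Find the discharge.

Q = 11.6 m³/s

Flow area A = b·y = 2.91 × 0.949 = 2.762 m². Wetted perimeter P = b + 2y = 2.91 + 2×0.949 = 4.808 m.
Hydraulic radius R = A/P = 2.762/4.808 = 0.5744 m.
Manning's equation: Q = (1/n) A R^(2/3) S^(1/2) = (1/0.014) × 2.762 × 0.5744^(2/3) × 0.0072^(1/2) = 11.6 m³/s.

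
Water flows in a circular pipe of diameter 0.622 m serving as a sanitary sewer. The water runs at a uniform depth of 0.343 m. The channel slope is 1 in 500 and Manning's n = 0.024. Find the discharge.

For a circular section of diameter D = 0.622 m at depth y = 0.343 m, the central angle is θ = 2 arccos(1 − 2y/D) = 3.348 rad. Then A = (D²/8)(θ − sin θ) = 0.1718 m² and P = Dθ/2 = 1.041 m.
Hydraulic radius R = A/P = 0.1718/1.041 = 0.165 m.
Manning's equation: Q = (1/n) A R^(2/3) S^(1/2) = (1/0.024) × 0.1718 × 0.165^(2/3) × 0.002^(1/2) = 0.0963 m³/s.

Q = 0.0963 m³/s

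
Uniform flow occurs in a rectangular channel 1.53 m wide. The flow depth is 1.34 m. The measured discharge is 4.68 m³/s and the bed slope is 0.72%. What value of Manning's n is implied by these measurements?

n = 0.023

Flow area A = b·y = 1.53 × 1.34 = 2.05 m². Wetted perimeter P = b + 2y = 1.53 + 2×1.34 = 4.21 m.
Hydraulic radius R = A/P = 2.05/4.21 = 0.487 m.
Rearranging Manning's equation: n = (1/Q) A R^(2/3) S^(1/2) = (1/4.68) × 2.05 × 0.487^(2/3) × √0.0072 = 0.023.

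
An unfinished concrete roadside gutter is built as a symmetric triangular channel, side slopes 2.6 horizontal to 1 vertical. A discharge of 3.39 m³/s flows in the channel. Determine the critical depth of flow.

y_c = 0.809 m

At critical depth, Q² T / (g A³) = 1, i.e. A³/T = Q²/g = 3.39²/9.81 = 1.171.
At y = 0.686 m: A³/T = 0.5135 — short.
At y = 0.809 m: A³/T = 1.171 — ≈ 1.171.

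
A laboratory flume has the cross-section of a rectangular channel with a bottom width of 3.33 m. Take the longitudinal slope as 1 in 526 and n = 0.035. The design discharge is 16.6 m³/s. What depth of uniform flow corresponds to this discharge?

y_n = 3.66 m

Manning's equation rearranged: A R^(2/3) = nQ / (1·√S) = 0.035 × 16.6 / (√0.001901) = 13.33.
Trying y = 3.1 m: A R^(2/3) = 10.89 — short.
Trying y = 4.51 m: A R^(2/3) = 17.11 — over.
Trying y = 3.66 m: A R^(2/3) = 13.33 — ≈ 13.33.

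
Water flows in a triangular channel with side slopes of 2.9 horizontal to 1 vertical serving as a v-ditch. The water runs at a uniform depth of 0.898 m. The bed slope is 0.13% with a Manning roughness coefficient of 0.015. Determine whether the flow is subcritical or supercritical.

subcritical

For a triangular section with side slope z = 2.9: A = zy² = 2.9×0.898² = 2.339 m²; P = 2y√(1+z²) = 2×0.898×3.068 = 5.509 m.
Hydraulic radius R = A/P = 2.339/5.509 = 0.4245 m.
V = (1/n) R^(2/3) √S = (1/0.015) × 0.4245^(2/3) × √0.0013 = 1.358 m/s. Hydraulic depth D_h = A/T = 2.339/5.208 = 0.449 m.
Froude number Fr = V/√(g·D_h) = 1.358/√(9.81×0.449) = 0.647, which is less than 1, so the flow is subcritical.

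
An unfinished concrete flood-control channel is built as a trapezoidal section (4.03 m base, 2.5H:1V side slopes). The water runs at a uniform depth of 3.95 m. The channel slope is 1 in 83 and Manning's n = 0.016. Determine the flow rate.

With bottom width b = 4.03 m and side slope z = 2.5: A = (b + zy)y = (4.03 + 2.5×3.95)×3.95 = 54.92 m²; P = b + 2y√(1+z²) = 4.03 + 2×3.95×2.693 = 25.3 m.
Hydraulic radius R = A/P = 54.92/25.3 = 2.171 m.
Manning's equation: Q = (1/n) A R^(2/3) S^(1/2) = (1/0.016) × 54.92 × 2.171^(2/3) × 0.01205^(1/2) = 632 m³/s.

Q = 632 m³/s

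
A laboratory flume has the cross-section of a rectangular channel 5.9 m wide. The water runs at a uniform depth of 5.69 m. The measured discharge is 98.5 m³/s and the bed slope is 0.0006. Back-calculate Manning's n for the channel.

Flow area A = b·y = 5.9 × 5.69 = 33.57 m². Wetted perimeter P = b + 2y = 5.9 + 2×5.69 = 17.28 m.
Hydraulic radius R = A/P = 33.57/17.28 = 1.943 m.
Rearranging Manning's equation: n = (1/Q) A R^(2/3) S^(1/2) = (1/98.5) × 33.57 × 1.943^(2/3) × √0.0006 = 0.013.

n = 0.013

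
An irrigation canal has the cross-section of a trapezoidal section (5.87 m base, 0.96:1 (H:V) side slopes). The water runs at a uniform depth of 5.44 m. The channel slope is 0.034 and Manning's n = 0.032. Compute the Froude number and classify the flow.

With bottom width b = 5.87 m and side slope z = 0.96: A = (b + zy)y = (5.87 + 0.96×5.44)×5.44 = 60.34 m²; P = b + 2y√(1+z²) = 5.87 + 2×5.44×1.386 = 20.95 m.
Hydraulic radius R = A/P = 60.34/20.95 = 2.88 m.
V = (1/n) R^(2/3) √S = (1/0.032) × 2.88^(2/3) × √0.034 = 11.66 m/s. Hydraulic depth D_h = A/T = 60.34/16.31 = 3.699 m.
Froude number Fr = V/√(g·D_h) = 11.66/√(9.81×3.699) = 1.94, which is greater than 1, so the flow is supercritical.

supercritical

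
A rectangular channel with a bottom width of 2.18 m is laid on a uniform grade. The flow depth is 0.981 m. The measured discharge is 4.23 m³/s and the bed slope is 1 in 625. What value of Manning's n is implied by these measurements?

Flow area A = b·y = 2.18 × 0.981 = 2.139 m². Wetted perimeter P = b + 2y = 2.18 + 2×0.981 = 4.142 m.
Hydraulic radius R = A/P = 2.139/4.142 = 0.5163 m.
Rearranging Manning's equation: n = (1/Q) A R^(2/3) S^(1/2) = (1/4.23) × 2.139 × 0.5163^(2/3) × √0.0016 = 0.013.

n = 0.013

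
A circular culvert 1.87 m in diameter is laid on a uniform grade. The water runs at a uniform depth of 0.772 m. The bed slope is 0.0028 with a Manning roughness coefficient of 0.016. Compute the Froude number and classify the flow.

For a circular section of diameter D = 1.87 m at depth y = 0.772 m, the central angle is θ = 2 arccos(1 − 2y/D) = 2.791 rad. Then A = (D²/8)(θ − sin θ) = 1.07 m² and P = Dθ/2 = 2.61 m.
Hydraulic radius R = A/P = 1.07/2.61 = 0.41 m.
V = (1/n) R^(2/3) √S = (1/0.016) × 0.41^(2/3) × √0.0028 = 1.825 m/s. Hydraulic depth D_h = A/T = 1.07/1.841 = 0.5811 m.
Froude number Fr = V/√(g·D_h) = 1.825/√(9.81×0.5811) = 0.764, which is less than 1, so the flow is subcritical.

subcritical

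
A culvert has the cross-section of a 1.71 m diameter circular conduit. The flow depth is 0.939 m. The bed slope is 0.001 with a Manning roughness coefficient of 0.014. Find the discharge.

For a circular section of diameter D = 1.71 m at depth y = 0.939 m, the central angle is θ = 2 arccos(1 − 2y/D) = 3.338 rad. Then A = (D²/8)(θ − sin θ) = 1.292 m² and P = Dθ/2 = 2.854 m.
Hydraulic radius R = A/P = 1.292/2.854 = 0.4525 m.
Manning's equation: Q = (1/n) A R^(2/3) S^(1/2) = (1/0.014) × 1.292 × 0.4525^(2/3) × 0.001^(1/2) = 1.72 m³/s.

Q = 1.72 m³/s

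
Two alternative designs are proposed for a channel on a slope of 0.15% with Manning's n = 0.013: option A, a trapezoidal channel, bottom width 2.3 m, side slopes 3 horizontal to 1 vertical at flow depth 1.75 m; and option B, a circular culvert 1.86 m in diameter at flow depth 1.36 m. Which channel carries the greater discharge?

Channel A: With bottom width b = 2.3 m and side slope z = 3: A = (b + zy)y = (2.3 + 3×1.75)×1.75 = 13.21 m²; P = b + 2y√(1+z²) = 2.3 + 2×1.75×3.162 = 13.37 m. Hydraulic radius R = A/P = 13.21/13.37 = 0.9884 m. Q_A = (1/0.013)·13.21·0.9884^(2/3)·√0.0015 = 39.06 m³/s.
Channel B: For a circular section of diameter D = 1.86 m at depth y = 1.36 m, the central angle is θ = 2 arccos(1 − 2y/D) = 4.103 rad. Then A = (D²/8)(θ − sin θ) = 2.129 m² and P = Dθ/2 = 3.816 m. Hydraulic radius R = A/P = 2.129/3.816 = 0.5579 m. Q_B = (1/0.013)·2.129·0.5579^(2/3)·√0.0015 = 4.298 m³/s.
Q_A = 39.06 m³/s vs Q_B = 4.298 m³/s, so channel A carries more.

channel A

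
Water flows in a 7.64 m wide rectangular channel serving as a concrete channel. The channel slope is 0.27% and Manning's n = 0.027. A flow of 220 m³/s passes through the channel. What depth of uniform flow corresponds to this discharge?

y_n = 7.95 m

Manning's equation rearranged: A R^(2/3) = nQ / (1·√S) = 0.027 × 220 / (√0.0027) = 114.3.
Try y = 8.59 m: A R^(2/3) = 125.5 — high.
Try y = 7.95 m: A R^(2/3) = 114.3 — close enough.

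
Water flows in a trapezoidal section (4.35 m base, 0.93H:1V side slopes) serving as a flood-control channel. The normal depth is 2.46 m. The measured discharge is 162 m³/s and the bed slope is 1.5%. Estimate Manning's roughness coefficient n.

With bottom width b = 4.35 m and side slope z = 0.93: A = (b + zy)y = (4.35 + 0.93×2.46)×2.46 = 16.33 m²; P = b + 2y√(1+z²) = 4.35 + 2×2.46×1.366 = 11.07 m.
Hydraulic radius R = A/P = 16.33/11.07 = 1.475 m.
Rearranging Manning's equation: n = (1/Q) A R^(2/3) S^(1/2) = (1/162) × 16.33 × 1.475^(2/3) × √0.015 = 0.016.

n = 0.016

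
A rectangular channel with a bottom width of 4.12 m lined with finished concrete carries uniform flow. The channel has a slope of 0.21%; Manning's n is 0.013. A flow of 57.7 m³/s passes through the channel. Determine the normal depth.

Manning's equation rearranged: A R^(2/3) = nQ / (1·√S) = 0.013 × 57.7 / (√0.0021) = 16.37.
Try y = 4.3 m: A R^(2/3) = 22.09 — too large.
Try y = 2.65 m: A R^(2/3) = 12.05 — too small.
Try y = 3.37 m: A R^(2/3) = 16.36 — close enough.

y_n = 3.37 m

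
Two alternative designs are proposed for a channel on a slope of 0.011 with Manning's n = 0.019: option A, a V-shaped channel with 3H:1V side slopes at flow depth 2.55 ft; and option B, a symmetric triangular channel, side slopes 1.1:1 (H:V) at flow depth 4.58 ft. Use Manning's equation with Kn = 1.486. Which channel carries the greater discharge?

channel B

Channel A: For a triangular section with side slope z = 3: A = zy² = 3×2.55² = 19.51 ft²; P = 2y√(1+z²) = 2×2.55×3.162 = 16.13 ft. Hydraulic radius R = A/P = 19.51/16.13 = 1.21 ft. Q_A = (1.486/0.019)·19.51·1.21^(2/3)·√0.011 = 181.7 ft³/s.
Channel B: For a triangular section with side slope z = 1.1: A = zy² = 1.1×4.58² = 23.07 ft²; P = 2y√(1+z²) = 2×4.58×1.487 = 13.62 ft. Hydraulic radius R = A/P = 23.07/13.62 = 1.694 ft. Q_B = (1.486/0.019)·23.07·1.694^(2/3)·√0.011 = 269 ft³/s.
Q_A = 181.7 ft³/s vs Q_B = 269 ft³/s, so channel B carries more.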